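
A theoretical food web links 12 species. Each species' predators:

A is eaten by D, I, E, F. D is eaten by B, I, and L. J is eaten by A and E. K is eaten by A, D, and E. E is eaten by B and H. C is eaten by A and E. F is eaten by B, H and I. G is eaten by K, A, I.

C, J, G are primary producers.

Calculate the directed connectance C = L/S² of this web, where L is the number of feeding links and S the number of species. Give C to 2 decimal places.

The web has S = 12 species and L = 22 feeding links.
C = L / S² = 22 / 144 = 0.1528 ≈ 0.15.

C = 0.15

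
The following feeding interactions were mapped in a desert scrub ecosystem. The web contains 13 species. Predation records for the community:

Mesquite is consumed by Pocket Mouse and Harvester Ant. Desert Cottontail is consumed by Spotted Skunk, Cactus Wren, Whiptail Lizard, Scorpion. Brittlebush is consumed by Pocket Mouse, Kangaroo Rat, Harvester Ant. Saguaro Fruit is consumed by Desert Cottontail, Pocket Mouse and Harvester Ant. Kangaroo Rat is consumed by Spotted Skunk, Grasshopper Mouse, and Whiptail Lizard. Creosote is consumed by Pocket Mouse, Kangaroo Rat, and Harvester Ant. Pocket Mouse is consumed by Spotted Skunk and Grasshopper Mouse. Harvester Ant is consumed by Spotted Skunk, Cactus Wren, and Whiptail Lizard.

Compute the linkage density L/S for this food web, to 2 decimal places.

L/S = 1.77

There are L = 23 links among S = 13 species.
L/S = 23/13 = 1.7692 ≈ 1.77.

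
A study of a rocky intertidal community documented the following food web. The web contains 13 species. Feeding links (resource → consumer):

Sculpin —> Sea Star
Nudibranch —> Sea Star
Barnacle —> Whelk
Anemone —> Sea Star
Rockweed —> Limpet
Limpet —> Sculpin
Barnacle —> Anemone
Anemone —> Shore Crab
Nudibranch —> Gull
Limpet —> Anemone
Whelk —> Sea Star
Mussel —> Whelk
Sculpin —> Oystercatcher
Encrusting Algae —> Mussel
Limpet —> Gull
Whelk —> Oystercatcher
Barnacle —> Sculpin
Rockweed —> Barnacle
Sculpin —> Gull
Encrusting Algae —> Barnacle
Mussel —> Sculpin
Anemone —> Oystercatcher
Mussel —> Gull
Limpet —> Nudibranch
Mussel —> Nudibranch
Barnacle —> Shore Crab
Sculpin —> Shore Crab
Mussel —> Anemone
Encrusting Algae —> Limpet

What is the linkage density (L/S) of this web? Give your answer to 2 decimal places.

There are L = 29 links among S = 13 species.
L/S = 29/13 = 2.2308 ≈ 2.23.

L/S = 2.23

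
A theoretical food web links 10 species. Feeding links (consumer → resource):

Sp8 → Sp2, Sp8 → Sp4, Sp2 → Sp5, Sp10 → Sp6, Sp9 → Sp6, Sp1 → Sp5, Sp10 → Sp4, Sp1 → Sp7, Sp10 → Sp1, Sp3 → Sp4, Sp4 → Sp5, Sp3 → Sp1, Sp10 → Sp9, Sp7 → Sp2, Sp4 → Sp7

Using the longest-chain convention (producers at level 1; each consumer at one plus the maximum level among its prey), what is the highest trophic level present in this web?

5

Producers (level 1): Sp5, Sp6.
Sp5 → Sp2 → Sp7 → Sp4 → Sp3 gives Sp3 level 5.
No species has a prey at level 5, so no species reaches level 6.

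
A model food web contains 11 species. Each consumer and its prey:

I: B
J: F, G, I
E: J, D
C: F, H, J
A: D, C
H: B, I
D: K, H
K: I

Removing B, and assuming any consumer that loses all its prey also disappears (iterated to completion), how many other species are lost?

Remove B.
Round 1: I (all prey gone) → extinct.
Round 2: K (all prey gone), H (all prey gone) → extinct.
Round 3: D (all prey gone) → extinct.
No further losses. Total secondary extinctions: 4.

4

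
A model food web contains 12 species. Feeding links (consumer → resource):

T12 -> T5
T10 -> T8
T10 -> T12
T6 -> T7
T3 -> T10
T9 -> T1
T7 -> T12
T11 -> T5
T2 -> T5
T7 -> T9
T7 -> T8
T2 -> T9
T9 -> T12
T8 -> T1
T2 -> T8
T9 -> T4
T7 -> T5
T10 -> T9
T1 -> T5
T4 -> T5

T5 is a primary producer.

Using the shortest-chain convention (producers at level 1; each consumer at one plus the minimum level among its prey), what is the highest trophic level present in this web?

4

Producers (level 1): T5.
Following each consumer down to its lowest-level prey: T5 → T12 → T10 → T3 (levels 1 through 4).
All prey of T3 (T10 3) are at level 3 or above, so T3 is at level 1 + 3 = 4.
Every consumer has at least one prey at level 3 or below, so none exceeds level 4.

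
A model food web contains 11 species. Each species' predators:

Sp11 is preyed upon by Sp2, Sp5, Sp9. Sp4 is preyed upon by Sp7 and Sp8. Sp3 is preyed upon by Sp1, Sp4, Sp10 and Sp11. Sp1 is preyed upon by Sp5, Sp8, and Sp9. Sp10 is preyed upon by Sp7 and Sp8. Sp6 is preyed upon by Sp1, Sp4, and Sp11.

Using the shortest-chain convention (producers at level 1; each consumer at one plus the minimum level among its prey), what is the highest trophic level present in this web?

3

Producers (level 1): Sp6, Sp3.
Following each consumer down to its lowest-level prey: Sp6 → Sp1 → Sp9 (levels 1 through 3).
All prey of Sp9 (Sp1 2, Sp11 2) are at level 2 or above, so Sp9 is at level 1 + 2 = 3.
Every consumer has at least one prey at level 2 or below, so none exceeds level 3.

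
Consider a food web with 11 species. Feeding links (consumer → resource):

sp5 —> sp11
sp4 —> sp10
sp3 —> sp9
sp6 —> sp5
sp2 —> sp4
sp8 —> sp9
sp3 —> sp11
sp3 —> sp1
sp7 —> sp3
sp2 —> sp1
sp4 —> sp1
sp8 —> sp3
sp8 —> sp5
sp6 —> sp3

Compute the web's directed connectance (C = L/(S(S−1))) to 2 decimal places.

The web has S = 11 species and L = 14 feeding links.
C = L / (S(S−1)) = 14 / 110 = 0.1273 ≈ 0.13.

C = 0.13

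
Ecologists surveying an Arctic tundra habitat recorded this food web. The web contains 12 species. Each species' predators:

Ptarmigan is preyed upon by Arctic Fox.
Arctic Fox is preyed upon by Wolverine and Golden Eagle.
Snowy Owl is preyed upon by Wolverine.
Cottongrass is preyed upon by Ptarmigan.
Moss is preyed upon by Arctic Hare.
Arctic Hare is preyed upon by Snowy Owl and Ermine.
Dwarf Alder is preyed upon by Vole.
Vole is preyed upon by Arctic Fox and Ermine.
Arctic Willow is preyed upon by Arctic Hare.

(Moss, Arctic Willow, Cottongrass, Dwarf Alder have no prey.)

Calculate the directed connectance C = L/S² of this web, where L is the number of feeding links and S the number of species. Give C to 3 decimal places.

The web has S = 12 species and L = 12 feeding links.
C = L / S² = 12 / 144 = 0.0833 ≈ 0.083.

C = 0.083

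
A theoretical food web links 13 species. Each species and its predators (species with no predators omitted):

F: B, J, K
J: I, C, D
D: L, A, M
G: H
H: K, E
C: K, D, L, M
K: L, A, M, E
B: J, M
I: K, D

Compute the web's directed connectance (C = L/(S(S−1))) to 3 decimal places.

The web has S = 13 species and L = 24 feeding links.
C = L / (S(S−1)) = 24 / 156 = 0.1538 ≈ 0.154.

C = 0.154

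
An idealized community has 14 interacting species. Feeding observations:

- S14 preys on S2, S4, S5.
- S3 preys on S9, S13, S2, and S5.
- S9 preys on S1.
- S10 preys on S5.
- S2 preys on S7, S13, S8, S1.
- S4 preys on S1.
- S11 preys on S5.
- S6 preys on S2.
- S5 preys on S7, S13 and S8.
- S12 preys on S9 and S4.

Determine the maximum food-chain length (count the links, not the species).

One longest chain: S8 → S5 → S3.
It has 3 species and 2 links.

2 links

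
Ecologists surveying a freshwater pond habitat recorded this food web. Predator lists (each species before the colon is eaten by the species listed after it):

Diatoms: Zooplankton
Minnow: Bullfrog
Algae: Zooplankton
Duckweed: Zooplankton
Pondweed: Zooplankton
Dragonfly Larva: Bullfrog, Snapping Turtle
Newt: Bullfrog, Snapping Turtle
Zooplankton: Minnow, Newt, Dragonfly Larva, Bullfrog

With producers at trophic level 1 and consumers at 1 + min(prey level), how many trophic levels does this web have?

4

Producers (level 1): Algae, Duckweed, Diatoms, Pondweed.
Following each consumer down to its lowest-level prey: Algae → Zooplankton → Newt → Snapping Turtle (levels 1 through 4).
All prey of Snapping Turtle (Newt 3, Dragonfly Larva 3) are at level 3 or above, so Snapping Turtle is at level 1 + 3 = 4.
Every consumer has at least one prey at level 3 or below, so none exceeds level 4.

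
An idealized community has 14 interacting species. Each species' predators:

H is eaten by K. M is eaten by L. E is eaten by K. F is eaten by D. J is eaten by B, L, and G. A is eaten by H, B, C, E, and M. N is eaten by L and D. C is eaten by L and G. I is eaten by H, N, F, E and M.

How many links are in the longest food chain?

One longest chain: A → C → G.
It has 3 species and 2 links.

2 links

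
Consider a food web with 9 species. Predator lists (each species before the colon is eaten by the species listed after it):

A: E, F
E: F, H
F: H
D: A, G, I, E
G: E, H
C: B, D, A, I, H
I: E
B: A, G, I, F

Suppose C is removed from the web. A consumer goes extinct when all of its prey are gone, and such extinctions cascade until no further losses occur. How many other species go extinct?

8

Remove C.
Round 1: B (all prey gone), D (all prey gone) → extinct.
Round 2: A (all prey gone), G (all prey gone), I (all prey gone) → extinct.
Round 3: E (all prey gone) → extinct.
Round 4: F (all prey gone) → extinct.
Round 5: H (all prey gone) → extinct.
No further losses. Total secondary extinctions: 8.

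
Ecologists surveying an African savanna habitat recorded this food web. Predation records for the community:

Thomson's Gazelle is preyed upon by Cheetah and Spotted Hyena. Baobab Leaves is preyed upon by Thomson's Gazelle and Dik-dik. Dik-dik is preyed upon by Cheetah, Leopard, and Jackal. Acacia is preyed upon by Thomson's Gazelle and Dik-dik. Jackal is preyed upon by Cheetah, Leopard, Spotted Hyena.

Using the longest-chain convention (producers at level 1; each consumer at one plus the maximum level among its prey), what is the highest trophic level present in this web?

4

Producers (level 1): Baobab Leaves, Acacia.
Baobab Leaves → Dik-dik → Jackal → Leopard gives Leopard level 4.
No species has a prey at level 4, so no species reaches level 5.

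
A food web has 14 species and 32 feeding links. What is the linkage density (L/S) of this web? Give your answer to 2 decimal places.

L/S = 2.29

There are L = 32 links among S = 14 species.
L/S = 32/14 = 2.2857 ≈ 2.29.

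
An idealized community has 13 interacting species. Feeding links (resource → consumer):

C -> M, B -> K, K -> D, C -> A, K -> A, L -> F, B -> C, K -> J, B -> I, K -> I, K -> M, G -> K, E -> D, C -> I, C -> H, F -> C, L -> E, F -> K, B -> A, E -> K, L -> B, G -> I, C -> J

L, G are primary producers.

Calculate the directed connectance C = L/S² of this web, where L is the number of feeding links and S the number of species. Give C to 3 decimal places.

C = 0.136

The web has S = 13 species and L = 23 feeding links.
C = L / S² = 23 / 169 = 0.1361 ≈ 0.136.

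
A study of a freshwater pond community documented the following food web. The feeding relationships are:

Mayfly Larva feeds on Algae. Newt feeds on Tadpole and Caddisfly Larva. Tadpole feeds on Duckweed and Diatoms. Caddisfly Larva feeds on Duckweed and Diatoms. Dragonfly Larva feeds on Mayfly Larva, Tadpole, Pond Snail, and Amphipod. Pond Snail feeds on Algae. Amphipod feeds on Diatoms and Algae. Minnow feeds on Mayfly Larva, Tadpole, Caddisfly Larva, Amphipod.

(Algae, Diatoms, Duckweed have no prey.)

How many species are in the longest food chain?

One longest chain: Algae → Amphipod → Dragonfly Larva.
It has 3 species and 2 links.

3 species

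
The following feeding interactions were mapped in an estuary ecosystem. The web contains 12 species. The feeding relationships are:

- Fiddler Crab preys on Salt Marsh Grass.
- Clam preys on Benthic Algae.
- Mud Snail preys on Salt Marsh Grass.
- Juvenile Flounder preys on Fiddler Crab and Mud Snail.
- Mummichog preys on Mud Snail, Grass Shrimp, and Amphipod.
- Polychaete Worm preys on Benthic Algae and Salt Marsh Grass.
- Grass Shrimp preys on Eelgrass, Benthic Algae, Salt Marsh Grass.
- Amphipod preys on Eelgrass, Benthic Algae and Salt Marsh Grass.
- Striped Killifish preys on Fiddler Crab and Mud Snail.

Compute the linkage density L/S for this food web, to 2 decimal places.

L/S = 1.50

There are L = 18 links among S = 12 species.
L/S = 18/12 = 1.5000 ≈ 1.50.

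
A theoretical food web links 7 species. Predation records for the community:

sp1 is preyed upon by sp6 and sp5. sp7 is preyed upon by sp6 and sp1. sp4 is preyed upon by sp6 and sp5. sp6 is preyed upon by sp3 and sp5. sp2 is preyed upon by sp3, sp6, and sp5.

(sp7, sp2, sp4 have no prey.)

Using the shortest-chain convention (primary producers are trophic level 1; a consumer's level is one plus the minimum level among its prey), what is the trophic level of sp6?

sp7 is a producer → level 1.
sp6 eats sp7 → level 2.

Trophic level 2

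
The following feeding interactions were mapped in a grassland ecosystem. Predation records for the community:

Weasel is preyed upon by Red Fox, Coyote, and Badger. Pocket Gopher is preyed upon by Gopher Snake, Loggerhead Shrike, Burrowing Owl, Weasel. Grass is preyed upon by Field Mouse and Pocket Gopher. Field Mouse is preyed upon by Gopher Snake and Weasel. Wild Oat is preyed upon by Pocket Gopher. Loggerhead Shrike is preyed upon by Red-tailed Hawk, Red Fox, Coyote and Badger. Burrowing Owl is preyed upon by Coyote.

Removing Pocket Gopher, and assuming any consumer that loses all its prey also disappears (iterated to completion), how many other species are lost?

Remove Pocket Gopher.
Round 1: Loggerhead Shrike (all prey gone), Burrowing Owl (all prey gone) → extinct.
Round 2: Red-tailed Hawk (all prey gone) → extinct.
No further losses. Total secondary extinctions: 3.

3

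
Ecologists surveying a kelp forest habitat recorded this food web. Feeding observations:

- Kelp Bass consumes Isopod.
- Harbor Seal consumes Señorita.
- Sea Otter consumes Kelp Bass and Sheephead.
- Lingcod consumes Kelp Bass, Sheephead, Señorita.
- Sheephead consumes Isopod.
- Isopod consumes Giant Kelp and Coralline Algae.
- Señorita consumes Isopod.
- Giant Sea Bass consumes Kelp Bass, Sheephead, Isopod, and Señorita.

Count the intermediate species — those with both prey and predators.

4

Intermediate species (has both prey and predators): Isopod, Kelp Bass, Sheephead, Señorita.
Count: 4.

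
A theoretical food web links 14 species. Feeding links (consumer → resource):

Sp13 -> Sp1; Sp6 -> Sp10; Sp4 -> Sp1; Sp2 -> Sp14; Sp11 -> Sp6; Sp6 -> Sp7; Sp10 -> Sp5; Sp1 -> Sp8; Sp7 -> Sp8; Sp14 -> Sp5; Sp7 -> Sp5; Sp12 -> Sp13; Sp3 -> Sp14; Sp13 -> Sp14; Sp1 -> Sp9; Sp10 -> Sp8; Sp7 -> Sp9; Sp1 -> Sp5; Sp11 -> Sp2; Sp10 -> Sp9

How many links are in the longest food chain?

One longest chain: Sp9 → Sp7 → Sp6 → Sp11.
It has 4 species and 3 links.

3 links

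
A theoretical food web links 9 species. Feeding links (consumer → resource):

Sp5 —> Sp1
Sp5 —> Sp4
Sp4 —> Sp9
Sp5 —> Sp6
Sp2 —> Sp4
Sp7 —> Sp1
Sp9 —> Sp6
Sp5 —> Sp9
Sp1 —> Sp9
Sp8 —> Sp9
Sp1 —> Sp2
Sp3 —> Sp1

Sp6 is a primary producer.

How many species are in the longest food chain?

One longest chain: Sp6 → Sp9 → Sp4 → Sp2 → Sp1 → Sp7.
It has 6 species and 5 links.

6 species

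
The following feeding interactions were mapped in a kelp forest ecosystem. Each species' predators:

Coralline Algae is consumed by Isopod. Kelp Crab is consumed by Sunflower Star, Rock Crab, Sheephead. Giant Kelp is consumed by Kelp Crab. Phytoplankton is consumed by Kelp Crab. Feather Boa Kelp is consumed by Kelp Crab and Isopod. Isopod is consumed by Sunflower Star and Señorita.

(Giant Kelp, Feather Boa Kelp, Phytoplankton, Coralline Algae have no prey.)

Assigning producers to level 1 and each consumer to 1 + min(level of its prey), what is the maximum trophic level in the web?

Producers (level 1): Giant Kelp, Feather Boa Kelp, Phytoplankton, Coralline Algae.
Following each consumer down to its lowest-level prey: Giant Kelp → Kelp Crab → Sheephead (levels 1 through 3).
All prey of Sheephead (Kelp Crab 2) are at level 2 or above, so Sheephead is at level 1 + 2 = 3.
Every consumer has at least one prey at level 2 or below, so none exceeds level 3.

3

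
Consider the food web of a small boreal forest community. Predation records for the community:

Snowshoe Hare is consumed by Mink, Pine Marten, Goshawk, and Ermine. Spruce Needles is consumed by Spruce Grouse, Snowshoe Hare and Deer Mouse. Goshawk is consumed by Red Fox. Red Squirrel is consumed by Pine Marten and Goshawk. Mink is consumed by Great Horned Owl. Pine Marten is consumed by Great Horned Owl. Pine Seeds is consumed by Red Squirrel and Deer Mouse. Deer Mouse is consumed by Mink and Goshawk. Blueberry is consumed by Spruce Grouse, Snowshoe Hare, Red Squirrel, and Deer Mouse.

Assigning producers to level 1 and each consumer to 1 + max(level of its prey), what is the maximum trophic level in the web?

Producers (level 1): Pine Seeds, Blueberry, Spruce Needles.
Pine Seeds → Red Squirrel → Goshawk → Red Fox gives Red Fox level 4.
No species has a prey at level 4, so no species reaches level 5.

4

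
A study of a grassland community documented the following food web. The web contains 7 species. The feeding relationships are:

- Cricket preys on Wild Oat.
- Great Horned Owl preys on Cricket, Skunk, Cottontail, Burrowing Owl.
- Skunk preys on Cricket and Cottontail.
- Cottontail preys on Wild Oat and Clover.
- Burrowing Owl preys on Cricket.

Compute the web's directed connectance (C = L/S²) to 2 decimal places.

The web has S = 7 species and L = 10 feeding links.
C = L / S² = 10 / 49 = 0.2041 ≈ 0.20.

C = 0.20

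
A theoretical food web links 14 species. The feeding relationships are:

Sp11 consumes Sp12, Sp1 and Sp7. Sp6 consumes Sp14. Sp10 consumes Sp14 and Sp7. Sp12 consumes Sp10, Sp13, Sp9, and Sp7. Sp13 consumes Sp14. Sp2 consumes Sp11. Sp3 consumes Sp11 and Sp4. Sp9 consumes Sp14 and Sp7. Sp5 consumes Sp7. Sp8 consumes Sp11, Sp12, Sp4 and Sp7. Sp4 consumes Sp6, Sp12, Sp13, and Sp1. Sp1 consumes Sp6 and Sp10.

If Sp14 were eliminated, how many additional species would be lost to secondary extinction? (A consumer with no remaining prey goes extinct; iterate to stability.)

2

Remove Sp14.
Round 1: Sp6 (all prey gone), Sp13 (all prey gone) → extinct.
No further losses. Total secondary extinctions: 2.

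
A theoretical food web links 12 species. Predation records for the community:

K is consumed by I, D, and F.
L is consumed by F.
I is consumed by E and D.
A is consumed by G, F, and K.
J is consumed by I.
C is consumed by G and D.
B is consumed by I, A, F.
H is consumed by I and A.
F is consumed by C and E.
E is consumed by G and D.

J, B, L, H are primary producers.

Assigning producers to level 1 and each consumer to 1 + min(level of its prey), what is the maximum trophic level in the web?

3

Producers (level 1): J, B, L, H.
Following each consumer down to its lowest-level prey: B → A → G (levels 1 through 3).
All prey of G (A 2, C 3, E 3) are at level 2 or above, so G is at level 1 + 2 = 3.
Every consumer has at least one prey at level 2 or below, so none exceeds level 3.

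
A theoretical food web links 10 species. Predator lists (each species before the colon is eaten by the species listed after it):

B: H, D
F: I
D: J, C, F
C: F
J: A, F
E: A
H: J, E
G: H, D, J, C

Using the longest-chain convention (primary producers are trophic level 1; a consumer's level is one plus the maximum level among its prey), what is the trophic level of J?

B is a producer → level 1.
H eats B (level 1); other prey at levels: G 1 → level 2.
J eats H (level 2); other prey at levels: G 1, D 2 → level 3.

Trophic level 3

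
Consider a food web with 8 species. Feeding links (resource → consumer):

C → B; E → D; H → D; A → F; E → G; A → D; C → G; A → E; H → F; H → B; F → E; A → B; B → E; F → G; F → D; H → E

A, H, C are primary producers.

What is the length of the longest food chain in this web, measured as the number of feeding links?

One longest chain: A → B → E → D.
It has 4 species and 3 links.

3 links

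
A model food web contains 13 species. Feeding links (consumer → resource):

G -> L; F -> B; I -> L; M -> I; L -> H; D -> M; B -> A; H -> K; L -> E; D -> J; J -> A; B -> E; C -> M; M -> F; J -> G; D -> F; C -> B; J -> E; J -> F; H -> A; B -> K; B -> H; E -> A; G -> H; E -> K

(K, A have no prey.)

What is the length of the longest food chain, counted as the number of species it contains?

One longest chain: K → E → B → F → M → C.
It has 6 species and 5 links.

6 species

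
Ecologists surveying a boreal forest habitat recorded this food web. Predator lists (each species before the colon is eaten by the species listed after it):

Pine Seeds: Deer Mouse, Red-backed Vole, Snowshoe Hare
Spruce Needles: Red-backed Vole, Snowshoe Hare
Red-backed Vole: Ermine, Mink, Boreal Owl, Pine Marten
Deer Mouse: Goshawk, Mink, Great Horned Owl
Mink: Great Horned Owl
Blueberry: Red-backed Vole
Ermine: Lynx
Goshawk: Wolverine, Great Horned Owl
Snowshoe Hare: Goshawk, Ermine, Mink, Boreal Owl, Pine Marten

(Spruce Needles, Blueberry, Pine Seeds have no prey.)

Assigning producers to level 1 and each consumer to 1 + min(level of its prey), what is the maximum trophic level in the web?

Producers (level 1): Spruce Needles, Blueberry, Pine Seeds.
Following each consumer down to its lowest-level prey: Pine Seeds → Deer Mouse → Goshawk → Wolverine (levels 1 through 4).
All prey of Wolverine (Goshawk 3) are at level 3 or above, so Wolverine is at level 1 + 3 = 4.
Every consumer has at least one prey at level 3 or below, so none exceeds level 4.

4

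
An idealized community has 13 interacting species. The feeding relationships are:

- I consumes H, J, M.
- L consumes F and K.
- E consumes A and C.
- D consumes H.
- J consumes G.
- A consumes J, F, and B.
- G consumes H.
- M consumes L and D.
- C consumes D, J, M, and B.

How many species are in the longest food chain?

One longest chain: H → G → J → A → E.
It has 5 species and 4 links.

5 species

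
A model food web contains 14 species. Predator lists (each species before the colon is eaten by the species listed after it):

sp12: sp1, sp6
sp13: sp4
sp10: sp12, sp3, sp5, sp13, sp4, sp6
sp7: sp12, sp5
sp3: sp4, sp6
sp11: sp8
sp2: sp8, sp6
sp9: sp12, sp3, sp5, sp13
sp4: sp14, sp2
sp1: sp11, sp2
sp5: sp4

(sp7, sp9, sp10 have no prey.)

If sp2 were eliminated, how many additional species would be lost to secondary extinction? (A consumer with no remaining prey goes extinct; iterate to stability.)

Remove sp2.
Every predator of it retains at least one other prey: sp8 still has sp11; sp6 still has sp10, sp12, sp3.
No consumer loses all prey, so no secondary extinctions occur.

0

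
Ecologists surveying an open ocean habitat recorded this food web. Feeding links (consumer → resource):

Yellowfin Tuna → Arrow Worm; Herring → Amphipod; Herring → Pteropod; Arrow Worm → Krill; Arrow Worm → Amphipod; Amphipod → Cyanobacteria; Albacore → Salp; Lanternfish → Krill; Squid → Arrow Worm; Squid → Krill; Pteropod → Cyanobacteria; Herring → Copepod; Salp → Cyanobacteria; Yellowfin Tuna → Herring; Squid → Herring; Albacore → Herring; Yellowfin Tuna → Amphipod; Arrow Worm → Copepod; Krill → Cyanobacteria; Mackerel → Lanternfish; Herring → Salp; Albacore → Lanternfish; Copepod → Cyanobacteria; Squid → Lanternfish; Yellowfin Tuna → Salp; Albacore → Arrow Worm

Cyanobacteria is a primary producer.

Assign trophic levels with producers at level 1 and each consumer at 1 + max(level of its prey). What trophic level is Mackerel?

Trophic level 4

Cyanobacteria is a producer → level 1.
Krill eats Cyanobacteria → level 2.
Lanternfish eats Krill → level 3.
Mackerel eats Lanternfish → level 4.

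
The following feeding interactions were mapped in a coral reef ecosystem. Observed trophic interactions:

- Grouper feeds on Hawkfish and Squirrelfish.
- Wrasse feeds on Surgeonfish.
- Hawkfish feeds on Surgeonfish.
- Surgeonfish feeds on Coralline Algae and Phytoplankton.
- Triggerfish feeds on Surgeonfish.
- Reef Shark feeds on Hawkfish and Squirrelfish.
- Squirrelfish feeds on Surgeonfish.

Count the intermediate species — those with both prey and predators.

3

Intermediate species (has both prey and predators): Surgeonfish, Hawkfish, Squirrelfish.
Count: 3.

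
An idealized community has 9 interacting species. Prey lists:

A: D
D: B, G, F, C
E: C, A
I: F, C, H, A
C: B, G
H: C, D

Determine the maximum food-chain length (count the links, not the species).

One longest chain: B → C → D → A → E.
It has 5 species and 4 links.

4 links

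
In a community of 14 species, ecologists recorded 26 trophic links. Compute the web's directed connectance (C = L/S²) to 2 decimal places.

C = 0.13

The web has S = 14 species and L = 26 feeding links.
C = L / S² = 26 / 196 = 0.1327 ≈ 0.13.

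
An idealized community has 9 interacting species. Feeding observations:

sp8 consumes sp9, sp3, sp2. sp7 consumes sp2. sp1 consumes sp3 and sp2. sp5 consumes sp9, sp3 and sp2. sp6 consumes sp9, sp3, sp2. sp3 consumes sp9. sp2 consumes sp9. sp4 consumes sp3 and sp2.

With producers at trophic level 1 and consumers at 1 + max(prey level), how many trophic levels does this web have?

Producers (level 1): sp9.
sp9 → sp3 → sp8 gives sp8 level 3.
No species has a prey at level 3, so no species reaches level 4.

3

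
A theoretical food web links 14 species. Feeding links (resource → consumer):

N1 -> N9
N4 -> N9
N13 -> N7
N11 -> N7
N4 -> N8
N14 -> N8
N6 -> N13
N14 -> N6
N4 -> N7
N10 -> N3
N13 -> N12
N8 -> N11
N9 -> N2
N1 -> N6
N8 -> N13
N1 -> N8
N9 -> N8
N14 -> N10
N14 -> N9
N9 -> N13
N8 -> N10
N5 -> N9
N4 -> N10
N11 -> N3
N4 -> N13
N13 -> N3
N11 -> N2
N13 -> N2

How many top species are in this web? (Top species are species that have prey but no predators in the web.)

4

Top species (has prey, but nothing eats it): N2, N3, N12, N7.
Count: 4.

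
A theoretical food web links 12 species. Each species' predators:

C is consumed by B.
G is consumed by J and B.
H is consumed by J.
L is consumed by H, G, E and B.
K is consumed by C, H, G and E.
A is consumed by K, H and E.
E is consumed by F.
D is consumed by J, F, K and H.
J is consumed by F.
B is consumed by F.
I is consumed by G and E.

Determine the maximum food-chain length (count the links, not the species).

4 links

One longest chain: A → K → H → J → F.
It has 5 species and 4 links.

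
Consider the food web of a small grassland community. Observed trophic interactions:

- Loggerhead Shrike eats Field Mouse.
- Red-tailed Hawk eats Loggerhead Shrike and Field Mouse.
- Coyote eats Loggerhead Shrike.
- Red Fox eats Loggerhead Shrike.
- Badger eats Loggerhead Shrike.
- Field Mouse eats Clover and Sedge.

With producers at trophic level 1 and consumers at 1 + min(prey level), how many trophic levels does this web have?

4

Producers (level 1): Sedge, Clover.
Following each consumer down to its lowest-level prey: Sedge → Field Mouse → Loggerhead Shrike → Badger (levels 1 through 4).
All prey of Badger (Loggerhead Shrike 3) are at level 3 or above, so Badger is at level 1 + 3 = 4.
Every consumer has at least one prey at level 3 or below, so none exceeds level 4.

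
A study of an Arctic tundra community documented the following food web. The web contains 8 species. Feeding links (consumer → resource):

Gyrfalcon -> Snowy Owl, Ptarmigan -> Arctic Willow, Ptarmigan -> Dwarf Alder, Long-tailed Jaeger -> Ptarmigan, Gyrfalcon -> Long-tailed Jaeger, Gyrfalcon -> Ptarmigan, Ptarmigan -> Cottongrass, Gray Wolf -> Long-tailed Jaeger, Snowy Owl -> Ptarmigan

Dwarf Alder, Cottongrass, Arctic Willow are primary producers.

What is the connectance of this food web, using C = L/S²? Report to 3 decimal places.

The web has S = 8 species and L = 9 feeding links.
C = L / S² = 9 / 64 = 0.1406 ≈ 0.141.

C = 0.141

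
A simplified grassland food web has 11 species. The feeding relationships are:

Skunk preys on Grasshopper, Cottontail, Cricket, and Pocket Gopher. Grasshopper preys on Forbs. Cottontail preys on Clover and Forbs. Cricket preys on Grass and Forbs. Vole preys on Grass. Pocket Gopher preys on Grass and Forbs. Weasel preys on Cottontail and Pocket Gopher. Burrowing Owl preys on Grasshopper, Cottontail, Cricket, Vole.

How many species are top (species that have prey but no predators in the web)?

3

Top species (has prey, but nothing eats it): Burrowing Owl, Weasel, Skunk.
Count: 3.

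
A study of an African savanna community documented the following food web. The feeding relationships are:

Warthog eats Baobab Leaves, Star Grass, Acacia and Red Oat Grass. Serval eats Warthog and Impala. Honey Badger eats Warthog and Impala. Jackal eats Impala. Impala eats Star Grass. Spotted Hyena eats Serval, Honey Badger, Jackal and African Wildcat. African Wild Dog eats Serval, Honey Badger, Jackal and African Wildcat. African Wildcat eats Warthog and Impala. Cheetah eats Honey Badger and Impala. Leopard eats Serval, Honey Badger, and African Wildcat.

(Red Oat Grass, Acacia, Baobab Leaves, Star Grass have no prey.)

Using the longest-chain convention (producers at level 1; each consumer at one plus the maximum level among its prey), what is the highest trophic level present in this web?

Producers (level 1): Red Oat Grass, Acacia, Baobab Leaves, Star Grass.
Star Grass → Impala → Jackal → Spotted Hyena gives Spotted Hyena level 4.
No species has a prey at level 4, so no species reaches level 5.

4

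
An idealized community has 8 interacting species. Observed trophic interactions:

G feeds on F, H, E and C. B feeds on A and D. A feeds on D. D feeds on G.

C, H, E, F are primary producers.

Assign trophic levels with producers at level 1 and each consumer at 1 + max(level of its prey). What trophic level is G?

Trophic level 2

C is a producer → level 1.
G eats C (level 1); other prey at levels: H 1, E 1, F 1 → level 2.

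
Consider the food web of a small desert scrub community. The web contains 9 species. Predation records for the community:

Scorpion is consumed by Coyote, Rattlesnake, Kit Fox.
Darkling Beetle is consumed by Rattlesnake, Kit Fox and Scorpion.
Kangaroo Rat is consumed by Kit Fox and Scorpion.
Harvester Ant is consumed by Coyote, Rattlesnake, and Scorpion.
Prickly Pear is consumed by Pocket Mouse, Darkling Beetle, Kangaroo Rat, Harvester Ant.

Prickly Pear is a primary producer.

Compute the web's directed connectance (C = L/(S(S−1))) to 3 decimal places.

C = 0.208

The web has S = 9 species and L = 15 feeding links.
C = L / (S(S−1)) = 15 / 72 = 0.2083 ≈ 0.208.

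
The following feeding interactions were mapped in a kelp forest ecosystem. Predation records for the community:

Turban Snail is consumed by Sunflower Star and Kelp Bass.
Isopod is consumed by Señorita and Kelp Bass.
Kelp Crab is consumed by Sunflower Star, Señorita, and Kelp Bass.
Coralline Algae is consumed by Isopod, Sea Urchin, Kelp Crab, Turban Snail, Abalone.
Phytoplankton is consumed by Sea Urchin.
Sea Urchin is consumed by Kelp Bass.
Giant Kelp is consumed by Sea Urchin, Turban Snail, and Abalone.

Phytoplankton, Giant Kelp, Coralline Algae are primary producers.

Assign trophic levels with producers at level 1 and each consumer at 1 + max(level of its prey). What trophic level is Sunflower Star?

Coralline Algae is a producer → level 1.
Kelp Crab eats Coralline Algae → level 2.
Sunflower Star eats Kelp Crab (level 2); other prey at levels: Turban Snail 2 → level 3.

Trophic level 3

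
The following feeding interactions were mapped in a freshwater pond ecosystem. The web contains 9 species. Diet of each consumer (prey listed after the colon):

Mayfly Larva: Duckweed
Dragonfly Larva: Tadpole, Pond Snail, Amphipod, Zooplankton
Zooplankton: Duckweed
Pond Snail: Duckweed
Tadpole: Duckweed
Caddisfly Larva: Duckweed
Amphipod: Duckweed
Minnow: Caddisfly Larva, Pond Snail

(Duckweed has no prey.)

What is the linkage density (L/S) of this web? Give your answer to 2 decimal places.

L/S = 1.33

There are L = 12 links among S = 9 species.
L/S = 12/9 = 1.3333 ≈ 1.33.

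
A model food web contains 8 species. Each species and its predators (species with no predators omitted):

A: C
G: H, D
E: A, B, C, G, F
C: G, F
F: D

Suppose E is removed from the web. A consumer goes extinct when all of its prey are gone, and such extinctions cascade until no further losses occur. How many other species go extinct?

Remove E.
Round 1: A (all prey gone), B (all prey gone) → extinct.
Round 2: C (all prey gone) → extinct.
Round 3: G (all prey gone), F (all prey gone) → extinct.
Round 4: H (all prey gone), D (all prey gone) → extinct.
No further losses. Total secondary extinctions: 7.

7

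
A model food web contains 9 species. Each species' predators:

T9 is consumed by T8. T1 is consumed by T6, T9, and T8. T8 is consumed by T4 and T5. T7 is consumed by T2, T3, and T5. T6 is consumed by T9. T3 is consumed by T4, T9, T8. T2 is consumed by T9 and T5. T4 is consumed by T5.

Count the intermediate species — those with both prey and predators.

Intermediate species (has both prey and predators): T3, T2, T6, T9, T8, T4.
Count: 6.

6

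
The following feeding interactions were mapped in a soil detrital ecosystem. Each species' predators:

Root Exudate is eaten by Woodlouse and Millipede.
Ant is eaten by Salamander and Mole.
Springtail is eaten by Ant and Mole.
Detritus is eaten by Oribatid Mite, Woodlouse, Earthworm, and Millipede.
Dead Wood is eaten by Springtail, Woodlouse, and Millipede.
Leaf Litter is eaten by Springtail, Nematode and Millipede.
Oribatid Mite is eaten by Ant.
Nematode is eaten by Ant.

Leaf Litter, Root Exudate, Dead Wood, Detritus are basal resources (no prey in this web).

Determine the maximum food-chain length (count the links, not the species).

3 links

One longest chain: Leaf Litter → Nematode → Ant → Salamander.
It has 4 species and 3 links.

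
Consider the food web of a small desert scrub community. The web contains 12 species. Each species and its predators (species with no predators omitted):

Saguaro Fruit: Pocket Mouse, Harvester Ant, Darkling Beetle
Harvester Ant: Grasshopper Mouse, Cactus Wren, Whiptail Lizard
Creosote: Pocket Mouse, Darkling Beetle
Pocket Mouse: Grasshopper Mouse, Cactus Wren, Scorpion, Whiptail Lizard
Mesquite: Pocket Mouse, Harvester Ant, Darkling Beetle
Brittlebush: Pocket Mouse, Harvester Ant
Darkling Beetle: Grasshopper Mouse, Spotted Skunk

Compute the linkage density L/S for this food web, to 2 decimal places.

There are L = 19 links among S = 12 species.
L/S = 19/12 = 1.5833 ≈ 1.58.

L/S = 1.58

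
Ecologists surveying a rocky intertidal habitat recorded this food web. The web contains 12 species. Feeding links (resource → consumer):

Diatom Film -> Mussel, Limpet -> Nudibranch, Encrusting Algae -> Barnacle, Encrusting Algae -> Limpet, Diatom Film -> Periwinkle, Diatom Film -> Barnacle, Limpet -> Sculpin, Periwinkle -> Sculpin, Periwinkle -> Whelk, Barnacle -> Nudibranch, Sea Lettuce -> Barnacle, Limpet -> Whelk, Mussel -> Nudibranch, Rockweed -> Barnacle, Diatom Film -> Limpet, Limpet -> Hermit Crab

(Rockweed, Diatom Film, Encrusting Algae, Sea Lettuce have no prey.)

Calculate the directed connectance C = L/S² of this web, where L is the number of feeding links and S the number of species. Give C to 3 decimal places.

C = 0.111

The web has S = 12 species and L = 16 feeding links.
C = L / S² = 16 / 144 = 0.1111 ≈ 0.111.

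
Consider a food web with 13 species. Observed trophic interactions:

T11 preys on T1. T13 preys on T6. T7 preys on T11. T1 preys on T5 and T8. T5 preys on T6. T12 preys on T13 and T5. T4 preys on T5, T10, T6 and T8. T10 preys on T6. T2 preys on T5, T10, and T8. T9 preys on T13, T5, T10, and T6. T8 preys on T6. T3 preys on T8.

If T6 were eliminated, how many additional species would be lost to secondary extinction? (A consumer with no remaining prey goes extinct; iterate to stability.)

Remove T6.
Round 1: T8 (all prey gone), T10 (all prey gone), T13 (all prey gone), T5 (all prey gone) → extinct.
Round 2: T2 (all prey gone), T9 (all prey gone), T12 (all prey gone), T4 (all prey gone), T1 (all prey gone), T3 (all prey gone) → extinct.
Round 3: T11 (all prey gone) → extinct.
Round 4: T7 (all prey gone) → extinct.
No further losses. Total secondary extinctions: 12.

12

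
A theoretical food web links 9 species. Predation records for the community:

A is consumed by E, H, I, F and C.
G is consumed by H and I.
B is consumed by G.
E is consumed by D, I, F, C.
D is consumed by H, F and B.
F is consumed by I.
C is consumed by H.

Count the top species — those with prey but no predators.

2

Top species (has prey, but nothing eats it): H, I.
Count: 2.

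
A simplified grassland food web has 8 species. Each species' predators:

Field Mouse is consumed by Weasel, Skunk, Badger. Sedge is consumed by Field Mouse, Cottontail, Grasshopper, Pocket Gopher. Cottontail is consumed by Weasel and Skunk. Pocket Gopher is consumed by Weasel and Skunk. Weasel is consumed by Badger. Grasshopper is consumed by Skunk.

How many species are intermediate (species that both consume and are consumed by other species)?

5

Intermediate species (has both prey and predators): Grasshopper, Cottontail, Pocket Gopher, Field Mouse, Weasel.
Count: 5.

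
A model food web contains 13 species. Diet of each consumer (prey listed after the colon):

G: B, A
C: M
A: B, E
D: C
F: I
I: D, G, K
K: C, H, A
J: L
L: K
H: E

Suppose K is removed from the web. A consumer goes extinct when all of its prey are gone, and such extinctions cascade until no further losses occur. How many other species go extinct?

2

Remove K.
Round 1: L (all prey gone) → extinct.
Round 2: J (all prey gone) → extinct.
No further losses. Total secondary extinctions: 2.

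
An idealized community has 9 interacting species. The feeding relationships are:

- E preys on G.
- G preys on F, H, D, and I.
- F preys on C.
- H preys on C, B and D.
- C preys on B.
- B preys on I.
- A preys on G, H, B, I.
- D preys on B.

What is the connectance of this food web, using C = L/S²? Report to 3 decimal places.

The web has S = 9 species and L = 16 feeding links.
C = L / S² = 16 / 81 = 0.1975 ≈ 0.198.

C = 0.198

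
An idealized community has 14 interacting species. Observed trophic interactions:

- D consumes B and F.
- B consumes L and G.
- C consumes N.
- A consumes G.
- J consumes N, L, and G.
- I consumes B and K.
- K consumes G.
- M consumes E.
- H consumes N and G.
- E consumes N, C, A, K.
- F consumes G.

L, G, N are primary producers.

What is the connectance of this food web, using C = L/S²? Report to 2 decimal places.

The web has S = 14 species and L = 20 feeding links.
C = L / S² = 20 / 196 = 0.1020 ≈ 0.10.

C = 0.10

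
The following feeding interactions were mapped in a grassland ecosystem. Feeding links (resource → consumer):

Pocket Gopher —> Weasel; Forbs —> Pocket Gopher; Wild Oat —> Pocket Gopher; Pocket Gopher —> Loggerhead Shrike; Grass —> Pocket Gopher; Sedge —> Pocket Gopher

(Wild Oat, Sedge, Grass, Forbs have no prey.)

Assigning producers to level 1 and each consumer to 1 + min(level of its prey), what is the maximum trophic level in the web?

Producers (level 1): Wild Oat, Sedge, Grass, Forbs.
Following each consumer down to its lowest-level prey: Wild Oat → Pocket Gopher → Loggerhead Shrike (levels 1 through 3).
All prey of Loggerhead Shrike (Pocket Gopher 2) are at level 2 or above, so Loggerhead Shrike is at level 1 + 2 = 3.
Every consumer has at least one prey at level 2 or below, so none exceeds level 3.

3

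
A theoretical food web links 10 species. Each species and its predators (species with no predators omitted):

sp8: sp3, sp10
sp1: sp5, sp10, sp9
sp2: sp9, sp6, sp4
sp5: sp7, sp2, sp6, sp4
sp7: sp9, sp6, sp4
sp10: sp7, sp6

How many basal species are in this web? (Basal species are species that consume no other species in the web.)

2

Basal species (no prey listed): sp1, sp8.
Count: 2.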